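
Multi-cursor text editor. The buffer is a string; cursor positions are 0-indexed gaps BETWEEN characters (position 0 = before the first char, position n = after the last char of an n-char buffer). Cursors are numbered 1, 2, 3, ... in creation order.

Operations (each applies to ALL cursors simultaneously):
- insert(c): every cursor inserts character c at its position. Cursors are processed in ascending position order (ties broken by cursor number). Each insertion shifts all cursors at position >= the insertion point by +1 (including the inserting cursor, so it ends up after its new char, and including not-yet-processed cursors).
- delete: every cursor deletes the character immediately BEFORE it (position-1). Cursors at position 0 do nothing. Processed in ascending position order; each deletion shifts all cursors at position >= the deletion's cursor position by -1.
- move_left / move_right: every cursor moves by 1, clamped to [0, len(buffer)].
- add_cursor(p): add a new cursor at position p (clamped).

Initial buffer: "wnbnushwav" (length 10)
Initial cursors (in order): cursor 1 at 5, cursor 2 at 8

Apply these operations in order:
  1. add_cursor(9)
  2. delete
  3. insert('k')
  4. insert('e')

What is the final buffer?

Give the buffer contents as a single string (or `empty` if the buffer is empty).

Answer: wnbnkeshkkeev

Derivation:
After op 1 (add_cursor(9)): buffer="wnbnushwav" (len 10), cursors c1@5 c2@8 c3@9, authorship ..........
After op 2 (delete): buffer="wnbnshv" (len 7), cursors c1@4 c2@6 c3@6, authorship .......
After op 3 (insert('k')): buffer="wnbnkshkkv" (len 10), cursors c1@5 c2@9 c3@9, authorship ....1..23.
After op 4 (insert('e')): buffer="wnbnkeshkkeev" (len 13), cursors c1@6 c2@12 c3@12, authorship ....11..2323.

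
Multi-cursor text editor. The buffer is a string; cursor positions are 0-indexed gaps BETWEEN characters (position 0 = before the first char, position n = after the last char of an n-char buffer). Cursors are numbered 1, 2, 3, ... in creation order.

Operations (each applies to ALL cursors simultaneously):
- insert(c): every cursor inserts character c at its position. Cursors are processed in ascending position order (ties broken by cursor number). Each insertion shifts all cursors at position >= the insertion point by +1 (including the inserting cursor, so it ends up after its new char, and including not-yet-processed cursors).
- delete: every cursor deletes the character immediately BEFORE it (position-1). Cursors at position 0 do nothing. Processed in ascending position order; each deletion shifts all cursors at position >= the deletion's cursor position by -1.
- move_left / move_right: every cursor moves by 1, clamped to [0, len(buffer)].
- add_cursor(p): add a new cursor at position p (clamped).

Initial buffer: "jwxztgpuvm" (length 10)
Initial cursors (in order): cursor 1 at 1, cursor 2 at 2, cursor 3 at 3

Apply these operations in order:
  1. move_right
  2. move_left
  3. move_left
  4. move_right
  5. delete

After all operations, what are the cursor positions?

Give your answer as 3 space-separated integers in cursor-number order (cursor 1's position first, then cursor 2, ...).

After op 1 (move_right): buffer="jwxztgpuvm" (len 10), cursors c1@2 c2@3 c3@4, authorship ..........
After op 2 (move_left): buffer="jwxztgpuvm" (len 10), cursors c1@1 c2@2 c3@3, authorship ..........
After op 3 (move_left): buffer="jwxztgpuvm" (len 10), cursors c1@0 c2@1 c3@2, authorship ..........
After op 4 (move_right): buffer="jwxztgpuvm" (len 10), cursors c1@1 c2@2 c3@3, authorship ..........
After op 5 (delete): buffer="ztgpuvm" (len 7), cursors c1@0 c2@0 c3@0, authorship .......

Answer: 0 0 0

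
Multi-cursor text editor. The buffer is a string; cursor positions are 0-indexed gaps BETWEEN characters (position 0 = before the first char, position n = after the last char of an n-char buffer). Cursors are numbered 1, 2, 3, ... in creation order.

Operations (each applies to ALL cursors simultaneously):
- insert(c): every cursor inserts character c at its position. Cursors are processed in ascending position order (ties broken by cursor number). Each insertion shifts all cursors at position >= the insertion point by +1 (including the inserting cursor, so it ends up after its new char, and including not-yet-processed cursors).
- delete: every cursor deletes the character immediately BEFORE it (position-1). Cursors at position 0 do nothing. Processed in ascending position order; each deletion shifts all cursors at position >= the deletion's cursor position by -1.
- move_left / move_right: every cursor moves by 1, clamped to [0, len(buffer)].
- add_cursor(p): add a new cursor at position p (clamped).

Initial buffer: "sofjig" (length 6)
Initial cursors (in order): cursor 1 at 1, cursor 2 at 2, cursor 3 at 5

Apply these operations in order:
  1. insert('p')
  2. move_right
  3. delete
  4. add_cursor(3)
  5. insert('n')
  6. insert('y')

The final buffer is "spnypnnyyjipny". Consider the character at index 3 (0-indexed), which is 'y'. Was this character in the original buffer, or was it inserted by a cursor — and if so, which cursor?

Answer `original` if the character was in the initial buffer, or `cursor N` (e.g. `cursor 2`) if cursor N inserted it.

Answer: cursor 1

Derivation:
After op 1 (insert('p')): buffer="spopfjipg" (len 9), cursors c1@2 c2@4 c3@8, authorship .1.2...3.
After op 2 (move_right): buffer="spopfjipg" (len 9), cursors c1@3 c2@5 c3@9, authorship .1.2...3.
After op 3 (delete): buffer="sppjip" (len 6), cursors c1@2 c2@3 c3@6, authorship .12..3
After op 4 (add_cursor(3)): buffer="sppjip" (len 6), cursors c1@2 c2@3 c4@3 c3@6, authorship .12..3
After op 5 (insert('n')): buffer="spnpnnjipn" (len 10), cursors c1@3 c2@6 c4@6 c3@10, authorship .11224..33
After op 6 (insert('y')): buffer="spnypnnyyjipny" (len 14), cursors c1@4 c2@9 c4@9 c3@14, authorship .11122424..333
Authorship (.=original, N=cursor N): . 1 1 1 2 2 4 2 4 . . 3 3 3
Index 3: author = 1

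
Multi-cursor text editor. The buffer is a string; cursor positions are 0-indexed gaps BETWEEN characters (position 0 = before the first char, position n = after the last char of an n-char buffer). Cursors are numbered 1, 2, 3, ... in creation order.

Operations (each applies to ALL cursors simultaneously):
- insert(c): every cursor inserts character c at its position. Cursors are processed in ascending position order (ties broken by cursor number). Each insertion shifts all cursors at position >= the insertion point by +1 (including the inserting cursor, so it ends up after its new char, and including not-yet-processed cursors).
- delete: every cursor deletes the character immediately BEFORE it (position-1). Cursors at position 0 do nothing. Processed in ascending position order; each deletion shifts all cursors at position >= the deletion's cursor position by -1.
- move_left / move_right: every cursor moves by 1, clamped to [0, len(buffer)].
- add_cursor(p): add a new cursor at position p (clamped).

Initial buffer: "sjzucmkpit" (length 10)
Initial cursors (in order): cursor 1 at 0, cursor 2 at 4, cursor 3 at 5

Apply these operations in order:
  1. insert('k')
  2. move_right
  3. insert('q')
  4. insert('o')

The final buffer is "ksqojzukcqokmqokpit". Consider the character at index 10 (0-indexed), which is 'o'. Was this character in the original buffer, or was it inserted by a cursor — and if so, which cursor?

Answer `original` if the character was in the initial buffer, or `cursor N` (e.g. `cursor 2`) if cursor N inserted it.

After op 1 (insert('k')): buffer="ksjzukckmkpit" (len 13), cursors c1@1 c2@6 c3@8, authorship 1....2.3.....
After op 2 (move_right): buffer="ksjzukckmkpit" (len 13), cursors c1@2 c2@7 c3@9, authorship 1....2.3.....
After op 3 (insert('q')): buffer="ksqjzukcqkmqkpit" (len 16), cursors c1@3 c2@9 c3@12, authorship 1.1...2.23.3....
After op 4 (insert('o')): buffer="ksqojzukcqokmqokpit" (len 19), cursors c1@4 c2@11 c3@15, authorship 1.11...2.223.33....
Authorship (.=original, N=cursor N): 1 . 1 1 . . . 2 . 2 2 3 . 3 3 . . . .
Index 10: author = 2

Answer: cursor 2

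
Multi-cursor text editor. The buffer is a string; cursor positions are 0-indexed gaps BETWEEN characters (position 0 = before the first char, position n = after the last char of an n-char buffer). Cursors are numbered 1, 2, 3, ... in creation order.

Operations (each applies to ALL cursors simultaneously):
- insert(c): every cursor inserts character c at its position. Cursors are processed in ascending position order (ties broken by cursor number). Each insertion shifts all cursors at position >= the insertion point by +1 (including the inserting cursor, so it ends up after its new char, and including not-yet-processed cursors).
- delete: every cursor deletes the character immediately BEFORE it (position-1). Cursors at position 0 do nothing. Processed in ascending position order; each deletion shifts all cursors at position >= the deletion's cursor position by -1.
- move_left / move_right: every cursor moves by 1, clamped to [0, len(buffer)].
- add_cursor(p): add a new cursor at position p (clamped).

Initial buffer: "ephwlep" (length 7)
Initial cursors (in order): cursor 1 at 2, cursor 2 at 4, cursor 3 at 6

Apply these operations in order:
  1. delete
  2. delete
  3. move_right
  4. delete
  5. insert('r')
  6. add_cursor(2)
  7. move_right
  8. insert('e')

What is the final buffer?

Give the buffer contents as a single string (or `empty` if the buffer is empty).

Answer: rrreeee

Derivation:
After op 1 (delete): buffer="ehlp" (len 4), cursors c1@1 c2@2 c3@3, authorship ....
After op 2 (delete): buffer="p" (len 1), cursors c1@0 c2@0 c3@0, authorship .
After op 3 (move_right): buffer="p" (len 1), cursors c1@1 c2@1 c3@1, authorship .
After op 4 (delete): buffer="" (len 0), cursors c1@0 c2@0 c3@0, authorship 
After op 5 (insert('r')): buffer="rrr" (len 3), cursors c1@3 c2@3 c3@3, authorship 123
After op 6 (add_cursor(2)): buffer="rrr" (len 3), cursors c4@2 c1@3 c2@3 c3@3, authorship 123
After op 7 (move_right): buffer="rrr" (len 3), cursors c1@3 c2@3 c3@3 c4@3, authorship 123
After op 8 (insert('e')): buffer="rrreeee" (len 7), cursors c1@7 c2@7 c3@7 c4@7, authorship 1231234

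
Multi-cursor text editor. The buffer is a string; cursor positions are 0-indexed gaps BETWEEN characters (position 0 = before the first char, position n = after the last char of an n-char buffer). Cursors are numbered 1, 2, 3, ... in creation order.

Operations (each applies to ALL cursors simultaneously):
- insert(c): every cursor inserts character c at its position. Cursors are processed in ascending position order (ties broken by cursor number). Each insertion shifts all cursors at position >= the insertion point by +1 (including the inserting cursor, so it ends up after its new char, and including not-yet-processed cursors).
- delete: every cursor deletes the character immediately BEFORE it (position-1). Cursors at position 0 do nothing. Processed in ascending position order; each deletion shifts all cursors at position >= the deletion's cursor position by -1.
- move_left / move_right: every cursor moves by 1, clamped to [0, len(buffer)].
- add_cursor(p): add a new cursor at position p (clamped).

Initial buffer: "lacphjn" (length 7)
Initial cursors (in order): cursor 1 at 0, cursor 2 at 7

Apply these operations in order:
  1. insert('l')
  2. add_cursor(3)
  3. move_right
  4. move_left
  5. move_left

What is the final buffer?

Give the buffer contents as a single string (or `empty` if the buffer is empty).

After op 1 (insert('l')): buffer="llacphjnl" (len 9), cursors c1@1 c2@9, authorship 1.......2
After op 2 (add_cursor(3)): buffer="llacphjnl" (len 9), cursors c1@1 c3@3 c2@9, authorship 1.......2
After op 3 (move_right): buffer="llacphjnl" (len 9), cursors c1@2 c3@4 c2@9, authorship 1.......2
After op 4 (move_left): buffer="llacphjnl" (len 9), cursors c1@1 c3@3 c2@8, authorship 1.......2
After op 5 (move_left): buffer="llacphjnl" (len 9), cursors c1@0 c3@2 c2@7, authorship 1.......2

Answer: llacphjnl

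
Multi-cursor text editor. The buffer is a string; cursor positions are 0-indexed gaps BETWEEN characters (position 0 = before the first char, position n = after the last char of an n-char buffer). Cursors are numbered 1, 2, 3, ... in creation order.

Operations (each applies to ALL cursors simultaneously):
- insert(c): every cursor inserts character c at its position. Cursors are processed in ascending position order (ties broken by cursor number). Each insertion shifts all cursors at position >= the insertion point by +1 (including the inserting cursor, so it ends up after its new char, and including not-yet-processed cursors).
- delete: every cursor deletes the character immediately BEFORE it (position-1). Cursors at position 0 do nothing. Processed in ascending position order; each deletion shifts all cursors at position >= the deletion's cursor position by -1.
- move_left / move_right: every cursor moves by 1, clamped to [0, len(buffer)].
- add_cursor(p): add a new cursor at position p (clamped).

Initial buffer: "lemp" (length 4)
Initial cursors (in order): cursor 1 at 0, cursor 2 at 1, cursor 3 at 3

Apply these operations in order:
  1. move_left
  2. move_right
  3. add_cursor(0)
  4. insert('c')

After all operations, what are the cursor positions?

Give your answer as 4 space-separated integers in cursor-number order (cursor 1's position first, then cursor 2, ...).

Answer: 4 4 7 1

Derivation:
After op 1 (move_left): buffer="lemp" (len 4), cursors c1@0 c2@0 c3@2, authorship ....
After op 2 (move_right): buffer="lemp" (len 4), cursors c1@1 c2@1 c3@3, authorship ....
After op 3 (add_cursor(0)): buffer="lemp" (len 4), cursors c4@0 c1@1 c2@1 c3@3, authorship ....
After op 4 (insert('c')): buffer="clccemcp" (len 8), cursors c4@1 c1@4 c2@4 c3@7, authorship 4.12..3.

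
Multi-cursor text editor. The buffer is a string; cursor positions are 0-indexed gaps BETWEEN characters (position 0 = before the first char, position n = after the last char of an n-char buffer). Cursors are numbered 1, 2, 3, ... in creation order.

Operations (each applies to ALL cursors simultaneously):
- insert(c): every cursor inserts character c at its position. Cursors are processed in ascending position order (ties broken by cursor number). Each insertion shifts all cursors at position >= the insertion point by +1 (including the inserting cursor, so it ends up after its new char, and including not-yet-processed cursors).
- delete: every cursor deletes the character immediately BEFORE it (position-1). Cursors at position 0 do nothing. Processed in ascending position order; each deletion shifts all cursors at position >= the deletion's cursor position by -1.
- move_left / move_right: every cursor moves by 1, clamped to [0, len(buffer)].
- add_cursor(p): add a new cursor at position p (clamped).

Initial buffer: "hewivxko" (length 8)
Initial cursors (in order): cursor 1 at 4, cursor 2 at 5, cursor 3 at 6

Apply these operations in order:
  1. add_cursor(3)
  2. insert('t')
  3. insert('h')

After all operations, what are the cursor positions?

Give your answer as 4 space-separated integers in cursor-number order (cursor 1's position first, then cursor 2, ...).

After op 1 (add_cursor(3)): buffer="hewivxko" (len 8), cursors c4@3 c1@4 c2@5 c3@6, authorship ........
After op 2 (insert('t')): buffer="hewtitvtxtko" (len 12), cursors c4@4 c1@6 c2@8 c3@10, authorship ...4.1.2.3..
After op 3 (insert('h')): buffer="hewthithvthxthko" (len 16), cursors c4@5 c1@8 c2@11 c3@14, authorship ...44.11.22.33..

Answer: 8 11 14 5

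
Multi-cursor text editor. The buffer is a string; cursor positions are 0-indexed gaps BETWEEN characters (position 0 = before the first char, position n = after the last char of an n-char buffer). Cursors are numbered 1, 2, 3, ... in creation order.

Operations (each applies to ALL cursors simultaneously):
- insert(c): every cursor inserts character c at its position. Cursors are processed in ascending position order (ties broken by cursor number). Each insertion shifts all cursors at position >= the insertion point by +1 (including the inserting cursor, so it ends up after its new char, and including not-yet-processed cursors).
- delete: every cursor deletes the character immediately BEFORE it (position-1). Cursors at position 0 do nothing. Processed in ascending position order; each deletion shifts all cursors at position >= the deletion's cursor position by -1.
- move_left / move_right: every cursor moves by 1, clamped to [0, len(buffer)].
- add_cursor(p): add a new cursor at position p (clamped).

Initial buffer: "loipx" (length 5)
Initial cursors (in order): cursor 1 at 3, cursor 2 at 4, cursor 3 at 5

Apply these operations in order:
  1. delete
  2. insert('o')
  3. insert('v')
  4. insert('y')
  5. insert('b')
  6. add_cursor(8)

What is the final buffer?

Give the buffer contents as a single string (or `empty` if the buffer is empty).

After op 1 (delete): buffer="lo" (len 2), cursors c1@2 c2@2 c3@2, authorship ..
After op 2 (insert('o')): buffer="loooo" (len 5), cursors c1@5 c2@5 c3@5, authorship ..123
After op 3 (insert('v')): buffer="loooovvv" (len 8), cursors c1@8 c2@8 c3@8, authorship ..123123
After op 4 (insert('y')): buffer="loooovvvyyy" (len 11), cursors c1@11 c2@11 c3@11, authorship ..123123123
After op 5 (insert('b')): buffer="loooovvvyyybbb" (len 14), cursors c1@14 c2@14 c3@14, authorship ..123123123123
After op 6 (add_cursor(8)): buffer="loooovvvyyybbb" (len 14), cursors c4@8 c1@14 c2@14 c3@14, authorship ..123123123123

Answer: loooovvvyyybbb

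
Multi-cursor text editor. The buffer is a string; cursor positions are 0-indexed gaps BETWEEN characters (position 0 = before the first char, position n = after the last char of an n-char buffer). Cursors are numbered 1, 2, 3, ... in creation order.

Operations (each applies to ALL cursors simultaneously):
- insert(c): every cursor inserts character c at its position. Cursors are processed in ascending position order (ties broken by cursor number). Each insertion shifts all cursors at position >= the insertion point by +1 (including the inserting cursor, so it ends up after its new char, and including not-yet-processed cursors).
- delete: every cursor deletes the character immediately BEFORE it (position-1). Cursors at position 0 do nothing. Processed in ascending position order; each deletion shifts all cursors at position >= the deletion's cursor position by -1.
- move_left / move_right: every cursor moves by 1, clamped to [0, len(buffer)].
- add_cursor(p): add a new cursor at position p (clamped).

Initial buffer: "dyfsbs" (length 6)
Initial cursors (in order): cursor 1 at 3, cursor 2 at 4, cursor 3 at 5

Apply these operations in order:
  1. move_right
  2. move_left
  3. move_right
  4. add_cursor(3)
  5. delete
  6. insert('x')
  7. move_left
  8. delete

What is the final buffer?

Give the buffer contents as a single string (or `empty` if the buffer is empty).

After op 1 (move_right): buffer="dyfsbs" (len 6), cursors c1@4 c2@5 c3@6, authorship ......
After op 2 (move_left): buffer="dyfsbs" (len 6), cursors c1@3 c2@4 c3@5, authorship ......
After op 3 (move_right): buffer="dyfsbs" (len 6), cursors c1@4 c2@5 c3@6, authorship ......
After op 4 (add_cursor(3)): buffer="dyfsbs" (len 6), cursors c4@3 c1@4 c2@5 c3@6, authorship ......
After op 5 (delete): buffer="dy" (len 2), cursors c1@2 c2@2 c3@2 c4@2, authorship ..
After op 6 (insert('x')): buffer="dyxxxx" (len 6), cursors c1@6 c2@6 c3@6 c4@6, authorship ..1234
After op 7 (move_left): buffer="dyxxxx" (len 6), cursors c1@5 c2@5 c3@5 c4@5, authorship ..1234
After op 8 (delete): buffer="dx" (len 2), cursors c1@1 c2@1 c3@1 c4@1, authorship .4

Answer: dx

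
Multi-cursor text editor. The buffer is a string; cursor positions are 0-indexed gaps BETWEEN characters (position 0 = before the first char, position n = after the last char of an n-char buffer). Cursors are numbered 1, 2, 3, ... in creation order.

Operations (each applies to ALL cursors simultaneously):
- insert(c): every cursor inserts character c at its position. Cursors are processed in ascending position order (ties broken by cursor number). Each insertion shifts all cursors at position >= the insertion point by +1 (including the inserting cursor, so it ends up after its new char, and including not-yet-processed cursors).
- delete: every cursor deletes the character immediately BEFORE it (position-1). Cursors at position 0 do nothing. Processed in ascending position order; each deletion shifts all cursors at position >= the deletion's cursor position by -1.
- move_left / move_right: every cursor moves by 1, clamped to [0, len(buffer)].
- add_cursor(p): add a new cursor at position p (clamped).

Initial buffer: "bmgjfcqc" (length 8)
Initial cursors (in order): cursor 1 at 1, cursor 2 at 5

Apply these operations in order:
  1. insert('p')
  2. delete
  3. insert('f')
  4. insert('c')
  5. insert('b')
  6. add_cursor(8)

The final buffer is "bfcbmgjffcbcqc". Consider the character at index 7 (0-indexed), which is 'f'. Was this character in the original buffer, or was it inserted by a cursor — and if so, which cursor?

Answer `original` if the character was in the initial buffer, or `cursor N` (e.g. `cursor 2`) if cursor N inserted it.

After op 1 (insert('p')): buffer="bpmgjfpcqc" (len 10), cursors c1@2 c2@7, authorship .1....2...
After op 2 (delete): buffer="bmgjfcqc" (len 8), cursors c1@1 c2@5, authorship ........
After op 3 (insert('f')): buffer="bfmgjffcqc" (len 10), cursors c1@2 c2@7, authorship .1....2...
After op 4 (insert('c')): buffer="bfcmgjffccqc" (len 12), cursors c1@3 c2@9, authorship .11....22...
After op 5 (insert('b')): buffer="bfcbmgjffcbcqc" (len 14), cursors c1@4 c2@11, authorship .111....222...
After op 6 (add_cursor(8)): buffer="bfcbmgjffcbcqc" (len 14), cursors c1@4 c3@8 c2@11, authorship .111....222...
Authorship (.=original, N=cursor N): . 1 1 1 . . . . 2 2 2 . . .
Index 7: author = original

Answer: original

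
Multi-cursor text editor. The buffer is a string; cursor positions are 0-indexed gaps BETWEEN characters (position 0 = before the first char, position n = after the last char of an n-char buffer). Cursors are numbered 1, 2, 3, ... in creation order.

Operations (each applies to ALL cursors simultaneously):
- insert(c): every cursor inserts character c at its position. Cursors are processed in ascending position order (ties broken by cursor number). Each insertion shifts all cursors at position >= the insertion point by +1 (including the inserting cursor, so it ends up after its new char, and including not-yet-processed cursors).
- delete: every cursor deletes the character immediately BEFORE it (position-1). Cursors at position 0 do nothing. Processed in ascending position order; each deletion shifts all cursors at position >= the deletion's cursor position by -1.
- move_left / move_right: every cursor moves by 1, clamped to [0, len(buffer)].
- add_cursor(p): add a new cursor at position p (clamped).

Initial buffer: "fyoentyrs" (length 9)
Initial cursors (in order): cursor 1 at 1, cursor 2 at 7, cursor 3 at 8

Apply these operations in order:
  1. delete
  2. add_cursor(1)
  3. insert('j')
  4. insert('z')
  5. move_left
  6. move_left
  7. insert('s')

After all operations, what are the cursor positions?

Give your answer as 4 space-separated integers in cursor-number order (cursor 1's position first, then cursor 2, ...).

After op 1 (delete): buffer="yoents" (len 6), cursors c1@0 c2@5 c3@5, authorship ......
After op 2 (add_cursor(1)): buffer="yoents" (len 6), cursors c1@0 c4@1 c2@5 c3@5, authorship ......
After op 3 (insert('j')): buffer="jyjoentjjs" (len 10), cursors c1@1 c4@3 c2@9 c3@9, authorship 1.4....23.
After op 4 (insert('z')): buffer="jzyjzoentjjzzs" (len 14), cursors c1@2 c4@5 c2@13 c3@13, authorship 11.44....2323.
After op 5 (move_left): buffer="jzyjzoentjjzzs" (len 14), cursors c1@1 c4@4 c2@12 c3@12, authorship 11.44....2323.
After op 6 (move_left): buffer="jzyjzoentjjzzs" (len 14), cursors c1@0 c4@3 c2@11 c3@11, authorship 11.44....2323.
After op 7 (insert('s')): buffer="sjzysjzoentjjsszzs" (len 18), cursors c1@1 c4@5 c2@15 c3@15, authorship 111.444....232323.

Answer: 1 15 15 5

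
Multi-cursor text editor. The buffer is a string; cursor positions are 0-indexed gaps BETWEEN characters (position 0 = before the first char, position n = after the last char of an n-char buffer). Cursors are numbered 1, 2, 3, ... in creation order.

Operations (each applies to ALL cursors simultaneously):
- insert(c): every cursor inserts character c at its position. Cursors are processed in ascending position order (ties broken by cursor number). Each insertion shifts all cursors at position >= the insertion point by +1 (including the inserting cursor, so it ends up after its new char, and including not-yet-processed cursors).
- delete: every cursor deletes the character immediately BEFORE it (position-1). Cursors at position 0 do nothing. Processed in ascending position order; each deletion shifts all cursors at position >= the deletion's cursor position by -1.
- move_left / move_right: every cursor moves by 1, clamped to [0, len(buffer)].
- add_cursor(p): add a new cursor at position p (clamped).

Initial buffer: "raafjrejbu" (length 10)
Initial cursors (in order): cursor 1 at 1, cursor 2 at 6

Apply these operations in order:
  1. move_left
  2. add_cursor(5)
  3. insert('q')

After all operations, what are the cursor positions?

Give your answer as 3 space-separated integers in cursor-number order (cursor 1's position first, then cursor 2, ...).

After op 1 (move_left): buffer="raafjrejbu" (len 10), cursors c1@0 c2@5, authorship ..........
After op 2 (add_cursor(5)): buffer="raafjrejbu" (len 10), cursors c1@0 c2@5 c3@5, authorship ..........
After op 3 (insert('q')): buffer="qraafjqqrejbu" (len 13), cursors c1@1 c2@8 c3@8, authorship 1.....23.....

Answer: 1 8 8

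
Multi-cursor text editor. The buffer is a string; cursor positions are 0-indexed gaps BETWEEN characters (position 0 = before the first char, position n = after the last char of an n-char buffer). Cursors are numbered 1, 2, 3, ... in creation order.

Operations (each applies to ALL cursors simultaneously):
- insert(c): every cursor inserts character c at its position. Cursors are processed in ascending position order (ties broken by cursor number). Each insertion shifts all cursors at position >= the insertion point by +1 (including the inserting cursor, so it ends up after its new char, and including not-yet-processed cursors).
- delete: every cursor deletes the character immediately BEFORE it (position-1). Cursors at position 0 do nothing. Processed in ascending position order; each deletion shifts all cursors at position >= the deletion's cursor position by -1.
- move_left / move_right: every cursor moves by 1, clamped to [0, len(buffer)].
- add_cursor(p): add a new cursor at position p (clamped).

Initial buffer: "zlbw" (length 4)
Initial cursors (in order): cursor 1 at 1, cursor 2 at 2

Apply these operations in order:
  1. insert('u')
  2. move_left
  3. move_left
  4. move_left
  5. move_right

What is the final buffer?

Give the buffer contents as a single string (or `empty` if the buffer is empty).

Answer: zulubw

Derivation:
After op 1 (insert('u')): buffer="zulubw" (len 6), cursors c1@2 c2@4, authorship .1.2..
After op 2 (move_left): buffer="zulubw" (len 6), cursors c1@1 c2@3, authorship .1.2..
After op 3 (move_left): buffer="zulubw" (len 6), cursors c1@0 c2@2, authorship .1.2..
After op 4 (move_left): buffer="zulubw" (len 6), cursors c1@0 c2@1, authorship .1.2..
After op 5 (move_right): buffer="zulubw" (len 6), cursors c1@1 c2@2, authorship .1.2..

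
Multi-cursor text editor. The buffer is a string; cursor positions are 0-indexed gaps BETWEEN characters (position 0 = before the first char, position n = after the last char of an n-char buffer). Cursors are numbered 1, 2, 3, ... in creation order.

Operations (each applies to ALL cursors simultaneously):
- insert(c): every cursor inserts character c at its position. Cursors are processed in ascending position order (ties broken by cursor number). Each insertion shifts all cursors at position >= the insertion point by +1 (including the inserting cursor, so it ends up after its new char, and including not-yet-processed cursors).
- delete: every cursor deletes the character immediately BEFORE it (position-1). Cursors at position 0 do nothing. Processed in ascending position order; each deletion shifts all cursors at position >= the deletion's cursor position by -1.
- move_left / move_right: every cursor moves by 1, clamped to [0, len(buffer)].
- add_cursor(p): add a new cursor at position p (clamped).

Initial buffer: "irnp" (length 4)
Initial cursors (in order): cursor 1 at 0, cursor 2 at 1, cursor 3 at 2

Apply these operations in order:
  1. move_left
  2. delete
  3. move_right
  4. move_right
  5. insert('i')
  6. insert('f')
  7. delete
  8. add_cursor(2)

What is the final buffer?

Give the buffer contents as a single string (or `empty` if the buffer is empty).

After op 1 (move_left): buffer="irnp" (len 4), cursors c1@0 c2@0 c3@1, authorship ....
After op 2 (delete): buffer="rnp" (len 3), cursors c1@0 c2@0 c3@0, authorship ...
After op 3 (move_right): buffer="rnp" (len 3), cursors c1@1 c2@1 c3@1, authorship ...
After op 4 (move_right): buffer="rnp" (len 3), cursors c1@2 c2@2 c3@2, authorship ...
After op 5 (insert('i')): buffer="rniiip" (len 6), cursors c1@5 c2@5 c3@5, authorship ..123.
After op 6 (insert('f')): buffer="rniiifffp" (len 9), cursors c1@8 c2@8 c3@8, authorship ..123123.
After op 7 (delete): buffer="rniiip" (len 6), cursors c1@5 c2@5 c3@5, authorship ..123.
After op 8 (add_cursor(2)): buffer="rniiip" (len 6), cursors c4@2 c1@5 c2@5 c3@5, authorship ..123.

Answer: rniiip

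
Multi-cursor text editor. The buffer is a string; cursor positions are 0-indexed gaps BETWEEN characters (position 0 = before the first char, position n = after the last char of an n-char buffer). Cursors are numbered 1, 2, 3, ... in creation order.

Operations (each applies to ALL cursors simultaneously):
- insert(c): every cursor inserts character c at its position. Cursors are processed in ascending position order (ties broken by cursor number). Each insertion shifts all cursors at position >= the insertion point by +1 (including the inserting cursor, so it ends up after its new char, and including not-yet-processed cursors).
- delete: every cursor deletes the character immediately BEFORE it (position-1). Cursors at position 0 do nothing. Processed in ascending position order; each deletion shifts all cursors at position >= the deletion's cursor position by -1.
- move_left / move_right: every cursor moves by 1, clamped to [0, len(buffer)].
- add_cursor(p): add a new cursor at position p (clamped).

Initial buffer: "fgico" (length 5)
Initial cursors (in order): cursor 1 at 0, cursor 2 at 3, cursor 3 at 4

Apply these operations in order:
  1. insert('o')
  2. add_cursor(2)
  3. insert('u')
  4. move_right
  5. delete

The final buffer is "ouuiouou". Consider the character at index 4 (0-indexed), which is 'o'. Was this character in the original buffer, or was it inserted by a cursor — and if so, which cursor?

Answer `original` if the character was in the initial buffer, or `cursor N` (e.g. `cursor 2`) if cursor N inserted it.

Answer: cursor 2

Derivation:
After op 1 (insert('o')): buffer="ofgiocoo" (len 8), cursors c1@1 c2@5 c3@7, authorship 1...2.3.
After op 2 (add_cursor(2)): buffer="ofgiocoo" (len 8), cursors c1@1 c4@2 c2@5 c3@7, authorship 1...2.3.
After op 3 (insert('u')): buffer="oufugioucouo" (len 12), cursors c1@2 c4@4 c2@8 c3@11, authorship 11.4..22.33.
After op 4 (move_right): buffer="oufugioucouo" (len 12), cursors c1@3 c4@5 c2@9 c3@12, authorship 11.4..22.33.
After op 5 (delete): buffer="ouuiouou" (len 8), cursors c1@2 c4@3 c2@6 c3@8, authorship 114.2233
Authorship (.=original, N=cursor N): 1 1 4 . 2 2 3 3
Index 4: author = 2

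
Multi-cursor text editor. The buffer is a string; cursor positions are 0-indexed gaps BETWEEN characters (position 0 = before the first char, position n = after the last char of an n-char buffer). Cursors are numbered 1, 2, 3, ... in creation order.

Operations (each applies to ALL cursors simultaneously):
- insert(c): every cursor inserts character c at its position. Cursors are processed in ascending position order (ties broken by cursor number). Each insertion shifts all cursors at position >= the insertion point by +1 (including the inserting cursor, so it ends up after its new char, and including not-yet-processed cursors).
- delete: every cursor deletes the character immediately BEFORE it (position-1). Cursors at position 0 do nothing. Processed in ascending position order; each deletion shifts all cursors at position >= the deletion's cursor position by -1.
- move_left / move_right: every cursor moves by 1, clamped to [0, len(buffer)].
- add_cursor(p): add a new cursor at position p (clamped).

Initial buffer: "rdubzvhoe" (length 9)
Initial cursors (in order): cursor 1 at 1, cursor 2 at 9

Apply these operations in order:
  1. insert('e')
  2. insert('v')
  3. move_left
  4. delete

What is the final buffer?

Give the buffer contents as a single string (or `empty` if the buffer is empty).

Answer: rvdubzvhoev

Derivation:
After op 1 (insert('e')): buffer="redubzvhoee" (len 11), cursors c1@2 c2@11, authorship .1........2
After op 2 (insert('v')): buffer="revdubzvhoeev" (len 13), cursors c1@3 c2@13, authorship .11........22
After op 3 (move_left): buffer="revdubzvhoeev" (len 13), cursors c1@2 c2@12, authorship .11........22
After op 4 (delete): buffer="rvdubzvhoev" (len 11), cursors c1@1 c2@10, authorship .1........2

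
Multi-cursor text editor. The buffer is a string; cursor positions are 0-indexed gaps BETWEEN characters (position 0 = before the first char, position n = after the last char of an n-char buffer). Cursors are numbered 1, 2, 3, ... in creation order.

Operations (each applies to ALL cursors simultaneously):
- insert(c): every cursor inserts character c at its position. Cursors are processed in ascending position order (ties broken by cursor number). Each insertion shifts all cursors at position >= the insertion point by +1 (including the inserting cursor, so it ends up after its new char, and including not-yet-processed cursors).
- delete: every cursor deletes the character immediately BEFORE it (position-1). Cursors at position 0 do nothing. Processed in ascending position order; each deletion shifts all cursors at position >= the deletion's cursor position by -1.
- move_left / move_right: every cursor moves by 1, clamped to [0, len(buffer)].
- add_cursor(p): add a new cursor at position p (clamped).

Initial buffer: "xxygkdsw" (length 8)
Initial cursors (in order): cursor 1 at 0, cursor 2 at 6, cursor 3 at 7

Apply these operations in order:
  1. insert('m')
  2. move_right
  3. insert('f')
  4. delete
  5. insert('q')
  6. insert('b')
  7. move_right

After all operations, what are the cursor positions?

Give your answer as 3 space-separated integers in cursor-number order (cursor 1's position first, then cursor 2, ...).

Answer: 5 14 17

Derivation:
After op 1 (insert('m')): buffer="mxxygkdmsmw" (len 11), cursors c1@1 c2@8 c3@10, authorship 1......2.3.
After op 2 (move_right): buffer="mxxygkdmsmw" (len 11), cursors c1@2 c2@9 c3@11, authorship 1......2.3.
After op 3 (insert('f')): buffer="mxfxygkdmsfmwf" (len 14), cursors c1@3 c2@11 c3@14, authorship 1.1.....2.23.3
After op 4 (delete): buffer="mxxygkdmsmw" (len 11), cursors c1@2 c2@9 c3@11, authorship 1......2.3.
After op 5 (insert('q')): buffer="mxqxygkdmsqmwq" (len 14), cursors c1@3 c2@11 c3@14, authorship 1.1.....2.23.3
After op 6 (insert('b')): buffer="mxqbxygkdmsqbmwqb" (len 17), cursors c1@4 c2@13 c3@17, authorship 1.11.....2.223.33
After op 7 (move_right): buffer="mxqbxygkdmsqbmwqb" (len 17), cursors c1@5 c2@14 c3@17, authorship 1.11.....2.223.33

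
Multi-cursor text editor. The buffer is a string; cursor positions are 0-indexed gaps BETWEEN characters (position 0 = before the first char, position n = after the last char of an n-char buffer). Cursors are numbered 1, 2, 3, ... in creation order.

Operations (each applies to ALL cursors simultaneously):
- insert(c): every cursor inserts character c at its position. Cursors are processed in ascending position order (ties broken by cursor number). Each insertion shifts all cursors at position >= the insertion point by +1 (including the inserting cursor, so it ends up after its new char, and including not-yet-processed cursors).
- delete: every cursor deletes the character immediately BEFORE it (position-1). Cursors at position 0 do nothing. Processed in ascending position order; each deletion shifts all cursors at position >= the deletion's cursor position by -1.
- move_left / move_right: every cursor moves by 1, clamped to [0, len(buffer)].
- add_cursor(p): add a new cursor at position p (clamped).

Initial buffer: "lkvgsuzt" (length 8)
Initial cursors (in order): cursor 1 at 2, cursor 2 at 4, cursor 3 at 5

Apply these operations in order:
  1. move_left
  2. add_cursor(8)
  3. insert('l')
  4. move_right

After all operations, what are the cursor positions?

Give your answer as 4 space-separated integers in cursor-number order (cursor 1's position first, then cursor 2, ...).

After op 1 (move_left): buffer="lkvgsuzt" (len 8), cursors c1@1 c2@3 c3@4, authorship ........
After op 2 (add_cursor(8)): buffer="lkvgsuzt" (len 8), cursors c1@1 c2@3 c3@4 c4@8, authorship ........
After op 3 (insert('l')): buffer="llkvlglsuztl" (len 12), cursors c1@2 c2@5 c3@7 c4@12, authorship .1..2.3....4
After op 4 (move_right): buffer="llkvlglsuztl" (len 12), cursors c1@3 c2@6 c3@8 c4@12, authorship .1..2.3....4

Answer: 3 6 8 12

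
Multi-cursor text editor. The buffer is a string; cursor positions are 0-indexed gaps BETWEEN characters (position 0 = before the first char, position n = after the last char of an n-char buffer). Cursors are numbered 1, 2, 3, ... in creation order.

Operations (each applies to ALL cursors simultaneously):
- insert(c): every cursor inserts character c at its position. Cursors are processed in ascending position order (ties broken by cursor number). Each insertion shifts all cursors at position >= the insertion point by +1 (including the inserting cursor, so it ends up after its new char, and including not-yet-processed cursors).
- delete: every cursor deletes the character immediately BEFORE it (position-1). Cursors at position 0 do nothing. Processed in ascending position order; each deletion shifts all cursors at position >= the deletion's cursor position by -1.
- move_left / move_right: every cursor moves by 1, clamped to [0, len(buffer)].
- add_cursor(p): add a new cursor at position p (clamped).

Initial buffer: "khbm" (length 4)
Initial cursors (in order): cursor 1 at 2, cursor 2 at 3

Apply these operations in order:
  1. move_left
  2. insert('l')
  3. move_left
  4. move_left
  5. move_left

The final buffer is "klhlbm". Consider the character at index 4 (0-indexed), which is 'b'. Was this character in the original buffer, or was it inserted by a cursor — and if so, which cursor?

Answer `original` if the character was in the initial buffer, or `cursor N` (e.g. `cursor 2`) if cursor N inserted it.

Answer: original

Derivation:
After op 1 (move_left): buffer="khbm" (len 4), cursors c1@1 c2@2, authorship ....
After op 2 (insert('l')): buffer="klhlbm" (len 6), cursors c1@2 c2@4, authorship .1.2..
After op 3 (move_left): buffer="klhlbm" (len 6), cursors c1@1 c2@3, authorship .1.2..
After op 4 (move_left): buffer="klhlbm" (len 6), cursors c1@0 c2@2, authorship .1.2..
After op 5 (move_left): buffer="klhlbm" (len 6), cursors c1@0 c2@1, authorship .1.2..
Authorship (.=original, N=cursor N): . 1 . 2 . .
Index 4: author = original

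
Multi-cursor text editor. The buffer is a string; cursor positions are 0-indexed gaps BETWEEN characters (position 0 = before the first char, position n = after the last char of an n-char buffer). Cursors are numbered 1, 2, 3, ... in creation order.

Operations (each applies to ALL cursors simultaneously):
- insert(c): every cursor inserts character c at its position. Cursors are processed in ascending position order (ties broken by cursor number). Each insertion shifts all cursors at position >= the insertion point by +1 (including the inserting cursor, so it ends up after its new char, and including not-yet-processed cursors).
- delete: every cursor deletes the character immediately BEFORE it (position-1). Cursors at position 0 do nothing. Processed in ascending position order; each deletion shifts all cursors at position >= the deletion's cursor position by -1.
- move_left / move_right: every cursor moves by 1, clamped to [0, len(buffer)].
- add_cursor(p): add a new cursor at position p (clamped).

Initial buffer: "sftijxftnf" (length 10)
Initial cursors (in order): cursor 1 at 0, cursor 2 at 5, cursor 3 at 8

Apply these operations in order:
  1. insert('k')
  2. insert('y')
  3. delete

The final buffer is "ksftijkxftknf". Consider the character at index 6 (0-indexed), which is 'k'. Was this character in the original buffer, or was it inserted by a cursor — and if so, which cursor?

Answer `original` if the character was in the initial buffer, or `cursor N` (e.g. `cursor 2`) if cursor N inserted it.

After op 1 (insert('k')): buffer="ksftijkxftknf" (len 13), cursors c1@1 c2@7 c3@11, authorship 1.....2...3..
After op 2 (insert('y')): buffer="kysftijkyxftkynf" (len 16), cursors c1@2 c2@9 c3@14, authorship 11.....22...33..
After op 3 (delete): buffer="ksftijkxftknf" (len 13), cursors c1@1 c2@7 c3@11, authorship 1.....2...3..
Authorship (.=original, N=cursor N): 1 . . . . . 2 . . . 3 . .
Index 6: author = 2

Answer: cursor 2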